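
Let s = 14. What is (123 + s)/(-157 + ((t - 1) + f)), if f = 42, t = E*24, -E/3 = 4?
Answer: -137/404 ≈ -0.33911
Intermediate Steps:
E = -12 (E = -3*4 = -12)
t = -288 (t = -12*24 = -288)
(123 + s)/(-157 + ((t - 1) + f)) = (123 + 14)/(-157 + ((-288 - 1) + 42)) = 137/(-157 + (-289 + 42)) = 137/(-157 - 247) = 137/(-404) = -1/404*137 = -137/404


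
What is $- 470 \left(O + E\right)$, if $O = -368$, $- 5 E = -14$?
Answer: $171644$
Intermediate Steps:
$E = \frac{14}{5}$ ($E = \left(- \frac{1}{5}\right) \left(-14\right) = \frac{14}{5} \approx 2.8$)
$- 470 \left(O + E\right) = - 470 \left(-368 + \frac{14}{5}\right) = \left(-470\right) \left(- \frac{1826}{5}\right) = 171644$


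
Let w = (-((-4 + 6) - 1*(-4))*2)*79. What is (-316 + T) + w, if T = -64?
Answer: -1328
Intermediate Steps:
w = -948 (w = (-(2 + 4)*2)*79 = (-1*6*2)*79 = -6*2*79 = -12*79 = -948)
(-316 + T) + w = (-316 - 64) - 948 = -380 - 948 = -1328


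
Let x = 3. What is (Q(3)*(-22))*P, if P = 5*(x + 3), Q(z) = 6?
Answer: -3960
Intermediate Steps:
P = 30 (P = 5*(3 + 3) = 5*6 = 30)
(Q(3)*(-22))*P = (6*(-22))*30 = -132*30 = -3960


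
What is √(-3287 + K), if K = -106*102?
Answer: I*√14099 ≈ 118.74*I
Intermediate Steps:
K = -10812
√(-3287 + K) = √(-3287 - 10812) = √(-14099) = I*√14099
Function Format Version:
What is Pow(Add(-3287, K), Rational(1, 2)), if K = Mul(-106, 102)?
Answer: Mul(I, Pow(14099, Rational(1, 2))) ≈ Mul(118.74, I)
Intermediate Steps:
K = -10812
Pow(Add(-3287, K), Rational(1, 2)) = Pow(Add(-3287, -10812), Rational(1, 2)) = Pow(-14099, Rational(1, 2)) = Mul(I, Pow(14099, Rational(1, 2)))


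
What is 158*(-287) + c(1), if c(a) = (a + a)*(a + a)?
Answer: -45342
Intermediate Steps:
c(a) = 4*a² (c(a) = (2*a)*(2*a) = 4*a²)
158*(-287) + c(1) = 158*(-287) + 4*1² = -45346 + 4*1 = -45346 + 4 = -45342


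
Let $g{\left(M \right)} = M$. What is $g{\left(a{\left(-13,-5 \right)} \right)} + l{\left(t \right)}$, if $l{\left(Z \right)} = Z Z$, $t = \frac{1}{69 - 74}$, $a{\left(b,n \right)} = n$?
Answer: $- \frac{124}{25} \approx -4.96$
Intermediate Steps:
$t = - \frac{1}{5}$ ($t = \frac{1}{-5} = - \frac{1}{5} \approx -0.2$)
$l{\left(Z \right)} = Z^{2}$
$g{\left(a{\left(-13,-5 \right)} \right)} + l{\left(t \right)} = -5 + \left(- \frac{1}{5}\right)^{2} = -5 + \frac{1}{25} = - \frac{124}{25}$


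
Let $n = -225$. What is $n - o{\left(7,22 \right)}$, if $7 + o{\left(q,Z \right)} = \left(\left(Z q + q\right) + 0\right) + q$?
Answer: $-386$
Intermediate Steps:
$o{\left(q,Z \right)} = -7 + 2 q + Z q$ ($o{\left(q,Z \right)} = -7 + \left(\left(\left(Z q + q\right) + 0\right) + q\right) = -7 + \left(\left(\left(q + Z q\right) + 0\right) + q\right) = -7 + \left(\left(q + Z q\right) + q\right) = -7 + \left(2 q + Z q\right) = -7 + 2 q + Z q$)
$n - o{\left(7,22 \right)} = -225 - \left(-7 + 2 \cdot 7 + 22 \cdot 7\right) = -225 - \left(-7 + 14 + 154\right) = -225 - 161 = -386$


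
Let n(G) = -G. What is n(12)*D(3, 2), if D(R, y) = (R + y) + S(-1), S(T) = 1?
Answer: -72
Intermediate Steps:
D(R, y) = 1 + R + y (D(R, y) = (R + y) + 1 = 1 + R + y)
n(12)*D(3, 2) = (-1*12)*(1 + 3 + 2) = -12*6 = -72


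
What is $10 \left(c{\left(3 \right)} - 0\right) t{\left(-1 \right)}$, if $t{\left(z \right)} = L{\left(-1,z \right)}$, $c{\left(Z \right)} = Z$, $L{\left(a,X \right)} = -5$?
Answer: $-150$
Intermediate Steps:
$t{\left(z \right)} = -5$
$10 \left(c{\left(3 \right)} - 0\right) t{\left(-1 \right)} = 10 \left(3 - 0\right) \left(-5\right) = 10 \left(3 + 0\right) \left(-5\right) = 10 \cdot 3 \left(-5\right) = 30 \left(-5\right) = -150$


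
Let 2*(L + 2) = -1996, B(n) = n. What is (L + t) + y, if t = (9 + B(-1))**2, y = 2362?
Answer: 1426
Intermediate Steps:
L = -1000 (L = -2 + (1/2)*(-1996) = -2 - 998 = -1000)
t = 64 (t = (9 - 1)**2 = 8**2 = 64)
(L + t) + y = (-1000 + 64) + 2362 = -936 + 2362 = 1426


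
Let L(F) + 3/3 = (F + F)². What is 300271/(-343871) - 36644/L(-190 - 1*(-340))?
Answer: -921509271/719722003 ≈ -1.2804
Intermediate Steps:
L(F) = -1 + 4*F² (L(F) = -1 + (F + F)² = -1 + (2*F)² = -1 + 4*F²)
300271/(-343871) - 36644/L(-190 - 1*(-340)) = 300271/(-343871) - 36644/(-1 + 4*(-190 - 1*(-340))²) = 300271*(-1/343871) - 36644/(-1 + 4*(-190 + 340)²) = -300271/343871 - 36644/(-1 + 4*150²) = -300271/343871 - 36644/(-1 + 4*22500) = -300271/343871 - 36644/(-1 + 90000) = -300271/343871 - 36644/89999 = -921509271/719722003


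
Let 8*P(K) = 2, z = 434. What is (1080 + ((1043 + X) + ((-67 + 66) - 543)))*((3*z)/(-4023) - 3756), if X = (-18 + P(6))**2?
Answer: -76326627575/10728 ≈ -7.1147e+6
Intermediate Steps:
P(K) = 1/4 (P(K) = (1/8)*2 = 1/4)
X = 5041/16 (X = (-18 + 1/4)**2 = (-71/4)**2 = 5041/16 ≈ 315.06)
(1080 + ((1043 + X) + ((-67 + 66) - 543)))*((3*z)/(-4023) - 3756) = (1080 + ((1043 + 5041/16) + ((-67 + 66) - 543)))*((3*434)/(-4023) - 3756) = (1080 + (21729/16 + (-1 - 543)))*(1302*(-1/4023) - 3756) = (1080 + (21729/16 - 544))*(-434/1341 - 3756) = (1080 + 13025/16)*(-5037230/1341) = (30305/16)*(-5037230/1341) = -76326627575/10728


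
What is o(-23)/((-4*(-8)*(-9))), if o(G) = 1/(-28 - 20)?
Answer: 1/13824 ≈ 7.2338e-5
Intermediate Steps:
o(G) = -1/48 (o(G) = 1/(-48) = -1/48)
o(-23)/((-4*(-8)*(-9))) = -1/(48*(-4*(-8)*(-9))) = -1/(48*(32*(-9))) = -1/48/(-288) = -1/48*(-1/288) = 1/13824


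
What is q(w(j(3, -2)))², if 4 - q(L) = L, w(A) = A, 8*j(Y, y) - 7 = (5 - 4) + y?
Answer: 169/16 ≈ 10.563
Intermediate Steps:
j(Y, y) = 1 + y/8 (j(Y, y) = 7/8 + ((5 - 4) + y)/8 = 7/8 + (1 + y)/8 = 7/8 + (⅛ + y/8) = 1 + y/8)
q(L) = 4 - L
q(w(j(3, -2)))² = (4 - (1 + (⅛)*(-2)))² = (4 - (1 - ¼))² = (4 - 1*¾)² = (4 - ¾)² = (13/4)² = 169/16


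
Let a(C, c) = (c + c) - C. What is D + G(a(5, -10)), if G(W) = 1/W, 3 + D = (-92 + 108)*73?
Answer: 29124/25 ≈ 1165.0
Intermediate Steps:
a(C, c) = -C + 2*c (a(C, c) = 2*c - C = -C + 2*c)
D = 1165 (D = -3 + (-92 + 108)*73 = -3 + 16*73 = -3 + 1168 = 1165)
D + G(a(5, -10)) = 1165 + 1/(-1*5 + 2*(-10)) = 1165 + 1/(-5 - 20) = 1165 + 1/(-25) = 1165 - 1/25 = 29124/25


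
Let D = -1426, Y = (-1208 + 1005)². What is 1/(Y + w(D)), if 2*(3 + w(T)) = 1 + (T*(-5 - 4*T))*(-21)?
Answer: 2/170744667 ≈ 1.1713e-8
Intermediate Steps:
Y = 41209 (Y = (-203)² = 41209)
w(T) = -5/2 - 21*T*(-5 - 4*T)/2 (w(T) = -3 + (1 + (T*(-5 - 4*T))*(-21))/2 = -3 + (1 - 21*T*(-5 - 4*T))/2 = -3 + (½ - 21*T*(-5 - 4*T)/2) = -5/2 - 21*T*(-5 - 4*T)/2)
1/(Y + w(D)) = 1/(41209 + (-5/2 + 42*(-1426)² + (105/2)*(-1426))) = 1/(41209 + (-5/2 + 42*2033476 - 74865)) = 1/(41209 + (-5/2 + 85405992 - 74865)) = 1/(41209 + 170662249/2) = 1/(170744667/2) = 2/170744667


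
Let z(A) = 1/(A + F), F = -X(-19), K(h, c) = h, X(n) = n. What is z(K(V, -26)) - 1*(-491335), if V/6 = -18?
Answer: 43728814/89 ≈ 4.9134e+5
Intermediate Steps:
V = -108 (V = 6*(-18) = -108)
F = 19 (F = -1*(-19) = 19)
z(A) = 1/(19 + A) (z(A) = 1/(A + 19) = 1/(19 + A))
z(K(V, -26)) - 1*(-491335) = 1/(19 - 108) - 1*(-491335) = 1/(-89) + 491335 = -1/89 + 491335 = 43728814/89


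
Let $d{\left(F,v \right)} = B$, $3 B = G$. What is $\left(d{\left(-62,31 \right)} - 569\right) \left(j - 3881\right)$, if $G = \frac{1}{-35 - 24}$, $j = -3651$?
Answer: $\frac{758577848}{177} \approx 4.2858 \cdot 10^{6}$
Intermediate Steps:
$G = - \frac{1}{59}$ ($G = \frac{1}{-59} = - \frac{1}{59} \approx -0.016949$)
$B = - \frac{1}{177}$ ($B = \frac{1}{3} \left(- \frac{1}{59}\right) = - \frac{1}{177} \approx -0.0056497$)
$d{\left(F,v \right)} = - \frac{1}{177}$
$\left(d{\left(-62,31 \right)} - 569\right) \left(j - 3881\right) = \left(- \frac{1}{177} - 569\right) \left(-3651 - 3881\right) = \left(- \frac{100714}{177}\right) \left(-7532\right) = \frac{758577848}{177}$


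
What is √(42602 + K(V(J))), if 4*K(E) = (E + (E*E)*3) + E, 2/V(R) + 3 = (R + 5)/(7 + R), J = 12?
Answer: √68163523/40 ≈ 206.40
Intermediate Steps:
V(R) = 2/(-3 + (5 + R)/(7 + R)) (V(R) = 2/(-3 + (R + 5)/(7 + R)) = 2/(-3 + (5 + R)/(7 + R)))
K(E) = E/2 + 3*E²/4 (K(E) = ((E + (E*E)*3) + E)/4 = ((E + E²*3) + E)/4 = ((E + 3*E²) + E)/4 = (2*E + 3*E²)/4 = E/2 + 3*E²/4)
√(42602 + K(V(J))) = √(42602 + ((-7 - 1*12)/(8 + 12))*(2 + 3*((-7 - 1*12)/(8 + 12)))/4) = √(42602 + ((-7 - 12)/20)*(2 + 3*((-7 - 12)/20))/4) = √(42602 + ((1/20)*(-19))*(2 + 3*((1/20)*(-19)))/4) = √(42602 + (¼)*(-19/20)*(2 + 3*(-19/20))) = √(42602 + (¼)*(-19/20)*(2 - 57/20)) = √(42602 + (¼)*(-19/20)*(-17/20)) = √(42602 + 323/1600) = √(68163523/1600) = √68163523/40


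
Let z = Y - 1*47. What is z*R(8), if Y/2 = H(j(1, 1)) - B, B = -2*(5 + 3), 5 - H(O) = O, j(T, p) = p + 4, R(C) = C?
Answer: -120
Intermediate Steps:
j(T, p) = 4 + p
H(O) = 5 - O
B = -16 (B = -2*8 = -16)
Y = 32 (Y = 2*((5 - (4 + 1)) - 1*(-16)) = 2*((5 - 1*5) + 16) = 2*((5 - 5) + 16) = 2*(0 + 16) = 2*16 = 32)
z = -15 (z = 32 - 1*47 = 32 - 47 = -15)
z*R(8) = -15*8 = -120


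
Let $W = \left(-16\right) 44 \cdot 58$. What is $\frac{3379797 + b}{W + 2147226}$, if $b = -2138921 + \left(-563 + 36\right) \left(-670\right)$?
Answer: $\frac{796983}{1053197} \approx 0.75673$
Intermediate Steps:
$W = -40832$ ($W = \left(-704\right) 58 = -40832$)
$b = -1785831$ ($b = -2138921 - -353090 = -2138921 + 353090 = -1785831$)
$\frac{3379797 + b}{W + 2147226} = \frac{3379797 - 1785831}{-40832 + 2147226} = \frac{1593966}{2106394} = 1593966 \cdot \frac{1}{2106394} = \frac{796983}{1053197}$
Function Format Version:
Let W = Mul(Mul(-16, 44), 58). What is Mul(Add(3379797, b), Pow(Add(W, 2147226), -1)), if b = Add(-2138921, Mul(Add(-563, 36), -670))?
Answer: Rational(796983, 1053197) ≈ 0.75673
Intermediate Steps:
W = -40832 (W = Mul(-704, 58) = -40832)
b = -1785831 (b = Add(-2138921, Mul(-527, -670)) = Add(-2138921, 353090) = -1785831)
Mul(Add(3379797, b), Pow(Add(W, 2147226), -1)) = Mul(Add(3379797, -1785831), Pow(Add(-40832, 2147226), -1)) = Mul(1593966, Pow(2106394, -1)) = Mul(1593966, Rational(1, 2106394)) = Rational(796983, 1053197)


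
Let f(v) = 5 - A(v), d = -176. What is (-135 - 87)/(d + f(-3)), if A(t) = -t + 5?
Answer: 222/179 ≈ 1.2402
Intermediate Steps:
A(t) = 5 - t
f(v) = v (f(v) = 5 - (5 - v) = 5 + (-5 + v) = v)
(-135 - 87)/(d + f(-3)) = (-135 - 87)/(-176 - 3) = -222/(-179) = -222*(-1/179) = 222/179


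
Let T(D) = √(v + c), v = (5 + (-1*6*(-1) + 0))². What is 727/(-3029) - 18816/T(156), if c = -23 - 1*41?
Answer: -727/3029 - 6272*√57/19 ≈ -2492.5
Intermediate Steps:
c = -64 (c = -23 - 41 = -64)
v = 121 (v = (5 + (-6*(-1) + 0))² = (5 + (6 + 0))² = (5 + 6)² = 11² = 121)
T(D) = √57 (T(D) = √(121 - 64) = √57)
727/(-3029) - 18816/T(156) = 727/(-3029) - 18816*√57/57 = 727*(-1/3029) - 6272*√57/19 = -727/3029 - 6272*√57/19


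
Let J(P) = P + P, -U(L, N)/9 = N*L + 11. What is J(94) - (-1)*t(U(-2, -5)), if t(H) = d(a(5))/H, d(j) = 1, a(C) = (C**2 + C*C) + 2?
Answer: 35531/189 ≈ 187.99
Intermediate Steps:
a(C) = 2 + 2*C**2 (a(C) = (C**2 + C**2) + 2 = 2*C**2 + 2 = 2 + 2*C**2)
U(L, N) = -99 - 9*L*N (U(L, N) = -9*(N*L + 11) = -9*(L*N + 11) = -9*(11 + L*N) = -99 - 9*L*N)
J(P) = 2*P
t(H) = 1/H
J(94) - (-1)*t(U(-2, -5)) = 2*94 - (-1)/(-99 - 9*(-2)*(-5)) = 188 - (-1)/(-99 - 90) = 188 - (-1)/(-189) = 188 - (-1)*(-1)/189 = 188 - 1*1/189 = 188 - 1/189 = 35531/189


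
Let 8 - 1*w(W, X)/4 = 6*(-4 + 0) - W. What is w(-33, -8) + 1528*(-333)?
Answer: -508828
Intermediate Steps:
w(W, X) = 128 + 4*W (w(W, X) = 32 - 4*(6*(-4 + 0) - W) = 32 - 4*(6*(-4) - W) = 32 - 4*(-24 - W) = 32 + (96 + 4*W) = 128 + 4*W)
w(-33, -8) + 1528*(-333) = (128 + 4*(-33)) + 1528*(-333) = (128 - 132) - 508824 = -4 - 508824 = -508828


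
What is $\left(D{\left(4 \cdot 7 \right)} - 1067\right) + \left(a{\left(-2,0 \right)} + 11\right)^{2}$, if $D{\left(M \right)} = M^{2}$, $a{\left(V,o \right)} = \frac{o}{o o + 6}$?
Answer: $-162$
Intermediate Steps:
$a{\left(V,o \right)} = \frac{o}{6 + o^{2}}$ ($a{\left(V,o \right)} = \frac{o}{o^{2} + 6} = \frac{o}{6 + o^{2}}$)
$\left(D{\left(4 \cdot 7 \right)} - 1067\right) + \left(a{\left(-2,0 \right)} + 11\right)^{2} = \left(\left(4 \cdot 7\right)^{2} - 1067\right) + \left(\frac{0}{6 + 0^{2}} + 11\right)^{2} = \left(28^{2} - 1067\right) + \left(\frac{0}{6 + 0} + 11\right)^{2} = \left(784 - 1067\right) + \left(\frac{0}{6} + 11\right)^{2} = -283 + \left(0 \cdot \frac{1}{6} + 11\right)^{2} = -283 + \left(0 + 11\right)^{2} = -283 + 11^{2} = -283 + 121 = -162$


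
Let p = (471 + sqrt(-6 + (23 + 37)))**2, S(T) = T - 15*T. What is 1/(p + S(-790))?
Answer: 232955/54220114369 - 2826*sqrt(6)/54220114369 ≈ 4.1688e-6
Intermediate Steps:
S(T) = -14*T
p = (471 + 3*sqrt(6))**2 (p = (471 + sqrt(-6 + 60))**2 = (471 + sqrt(54))**2 = (471 + 3*sqrt(6))**2 ≈ 2.2882e+5)
1/(p + S(-790)) = 1/((221895 + 2826*sqrt(6)) - 14*(-790)) = 1/((221895 + 2826*sqrt(6)) + 11060) = 1/(232955 + 2826*sqrt(6))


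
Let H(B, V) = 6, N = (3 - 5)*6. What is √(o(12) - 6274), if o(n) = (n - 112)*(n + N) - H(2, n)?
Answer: 2*I*√1570 ≈ 79.246*I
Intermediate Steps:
N = -12 (N = -2*6 = -12)
o(n) = -6 + (-112 + n)*(-12 + n) (o(n) = (n - 112)*(n - 12) - 1*6 = (-112 + n)*(-12 + n) - 6 = -6 + (-112 + n)*(-12 + n))
√(o(12) - 6274) = √((1338 + 12² - 124*12) - 6274) = √((1338 + 144 - 1488) - 6274) = √(-6 - 6274) = √(-6280) = 2*I*√1570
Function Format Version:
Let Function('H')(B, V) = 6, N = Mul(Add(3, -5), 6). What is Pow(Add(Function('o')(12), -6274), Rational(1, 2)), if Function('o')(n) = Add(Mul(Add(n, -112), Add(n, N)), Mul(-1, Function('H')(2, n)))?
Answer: Mul(2, I, Pow(1570, Rational(1, 2))) ≈ Mul(79.246, I)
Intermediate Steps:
N = -12 (N = Mul(-2, 6) = -12)
Function('o')(n) = Add(-6, Mul(Add(-112, n), Add(-12, n))) (Function('o')(n) = Add(Mul(Add(n, -112), Add(n, -12)), Mul(-1, 6)) = Add(Mul(Add(-112, n), Add(-12, n)), -6) = Add(-6, Mul(Add(-112, n), Add(-12, n))))
Pow(Add(Function('o')(12), -6274), Rational(1, 2)) = Pow(Add(Add(1338, Pow(12, 2), Mul(-124, 12)), -6274), Rational(1, 2)) = Pow(Add(Add(1338, 144, -1488), -6274), Rational(1, 2)) = Pow(Add(-6, -6274), Rational(1, 2)) = Pow(-6280, Rational(1, 2)) = Mul(2, I, Pow(1570, Rational(1, 2)))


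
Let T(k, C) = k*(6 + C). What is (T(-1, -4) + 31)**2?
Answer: 841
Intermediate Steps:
(T(-1, -4) + 31)**2 = (-(6 - 4) + 31)**2 = (-1*2 + 31)**2 = (-2 + 31)**2 = 29**2 = 841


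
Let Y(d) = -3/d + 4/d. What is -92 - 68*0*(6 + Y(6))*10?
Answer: -92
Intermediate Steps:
Y(d) = 1/d
-92 - 68*0*(6 + Y(6))*10 = -92 - 68*0*(6 + 1/6)*10 = -92 - 68*0*(6 + ⅙)*10 = -92 - 68*0*(37/6)*10 = -92 - 0*10 = -92 - 68*0 = -92 + 0 = -92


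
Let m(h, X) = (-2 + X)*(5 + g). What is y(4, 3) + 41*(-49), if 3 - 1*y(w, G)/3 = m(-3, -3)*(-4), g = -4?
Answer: -2060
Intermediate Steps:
m(h, X) = -2 + X (m(h, X) = (-2 + X)*(5 - 4) = (-2 + X)*1 = -2 + X)
y(w, G) = -51 (y(w, G) = 9 - 3*(-2 - 3)*(-4) = 9 - (-15)*(-4) = 9 - 3*20 = 9 - 60 = -51)
y(4, 3) + 41*(-49) = -51 + 41*(-49) = -51 - 2009 = -2060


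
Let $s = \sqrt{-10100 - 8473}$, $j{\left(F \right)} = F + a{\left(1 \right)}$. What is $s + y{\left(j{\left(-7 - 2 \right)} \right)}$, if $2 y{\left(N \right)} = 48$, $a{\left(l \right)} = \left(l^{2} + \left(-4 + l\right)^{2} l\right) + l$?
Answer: $24 + i \sqrt{18573} \approx 24.0 + 136.28 i$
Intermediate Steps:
$a{\left(l \right)} = l + l^{2} + l \left(-4 + l\right)^{2}$ ($a{\left(l \right)} = \left(l^{2} + l \left(-4 + l\right)^{2}\right) + l = l + l^{2} + l \left(-4 + l\right)^{2}$)
$j{\left(F \right)} = 11 + F$ ($j{\left(F \right)} = F + 1 \left(1 + 1 + \left(-4 + 1\right)^{2}\right) = F + 1 \left(1 + 1 + \left(-3\right)^{2}\right) = F + 1 \left(1 + 1 + 9\right) = F + 1 \cdot 11 = F + 11 = 11 + F$)
$y{\left(N \right)} = 24$ ($y{\left(N \right)} = \frac{1}{2} \cdot 48 = 24$)
$s = i \sqrt{18573}$ ($s = \sqrt{-18573} = i \sqrt{18573} \approx 136.28 i$)
$s + y{\left(j{\left(-7 - 2 \right)} \right)} = i \sqrt{18573} + 24 = 24 + i \sqrt{18573}$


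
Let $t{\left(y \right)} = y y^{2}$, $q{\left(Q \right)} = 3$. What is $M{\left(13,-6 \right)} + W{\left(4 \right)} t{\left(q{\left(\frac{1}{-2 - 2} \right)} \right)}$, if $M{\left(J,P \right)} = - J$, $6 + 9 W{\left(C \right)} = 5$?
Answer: $-16$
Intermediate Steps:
$t{\left(y \right)} = y^{3}$
$W{\left(C \right)} = - \frac{1}{9}$ ($W{\left(C \right)} = - \frac{2}{3} + \frac{1}{9} \cdot 5 = - \frac{2}{3} + \frac{5}{9} = - \frac{1}{9}$)
$M{\left(13,-6 \right)} + W{\left(4 \right)} t{\left(q{\left(\frac{1}{-2 - 2} \right)} \right)} = \left(-1\right) 13 - \frac{3^{3}}{9} = -13 - 3 = -16$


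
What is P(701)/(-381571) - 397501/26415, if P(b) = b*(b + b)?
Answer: -177635568901/10079197965 ≈ -17.624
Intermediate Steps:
P(b) = 2*b² (P(b) = b*(2*b) = 2*b²)
P(701)/(-381571) - 397501/26415 = (2*701²)/(-381571) - 397501/26415 = (2*491401)*(-1/381571) - 397501*1/26415 = 982802*(-1/381571) - 397501/26415 = -982802/381571 - 397501/26415 = -177635568901/10079197965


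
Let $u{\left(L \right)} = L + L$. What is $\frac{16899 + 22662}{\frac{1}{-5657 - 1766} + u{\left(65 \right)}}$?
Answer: $\frac{97887101}{321663} \approx 304.32$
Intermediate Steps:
$u{\left(L \right)} = 2 L$
$\frac{16899 + 22662}{\frac{1}{-5657 - 1766} + u{\left(65 \right)}} = \frac{16899 + 22662}{\frac{1}{-5657 - 1766} + 2 \cdot 65} = \frac{39561}{\frac{1}{-7423} + 130} = \frac{39561}{- \frac{1}{7423} + 130} = \frac{39561}{\frac{964989}{7423}} = 39561 \cdot \frac{7423}{964989} = \frac{97887101}{321663}$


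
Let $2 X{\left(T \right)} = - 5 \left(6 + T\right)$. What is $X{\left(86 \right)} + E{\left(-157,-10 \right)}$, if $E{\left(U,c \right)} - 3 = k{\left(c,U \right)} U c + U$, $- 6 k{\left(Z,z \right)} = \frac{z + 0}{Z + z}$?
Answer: $- \frac{315629}{501} \approx -630.0$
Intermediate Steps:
$k{\left(Z,z \right)} = - \frac{z}{6 \left(Z + z\right)}$ ($k{\left(Z,z \right)} = - \frac{\left(z + 0\right) \frac{1}{Z + z}}{6} = - \frac{z \frac{1}{Z + z}}{6} = - \frac{z}{6 \left(Z + z\right)}$)
$X{\left(T \right)} = -15 - \frac{5 T}{2}$ ($X{\left(T \right)} = \frac{\left(-5\right) \left(6 + T\right)}{2} = \frac{-30 - 5 T}{2} = -15 - \frac{5 T}{2}$)
$E{\left(U,c \right)} = 3 + U - \frac{c U^{2}}{6 U + 6 c}$ ($E{\left(U,c \right)} = 3 + \left(- \frac{U}{6 c + 6 U} U c + U\right) = 3 + \left(- \frac{U}{6 U + 6 c} U c + U\right) = 3 + \left(- \frac{U^{2}}{6 U + 6 c} c + U\right) = 3 - \left(- U + \frac{c U^{2}}{6 U + 6 c}\right) = 3 + U - \frac{c U^{2}}{6 U + 6 c}$)
$X{\left(86 \right)} + E{\left(-157,-10 \right)} = \left(-15 - 215\right) + \frac{\left(3 - 157\right) \left(-157 - 10\right) - - \frac{5 \left(-157\right)^{2}}{3}}{-157 - 10} = \left(-15 - 215\right) + \frac{\left(-154\right) \left(-167\right) - \left(- \frac{5}{3}\right) 24649}{-167} = -230 - \frac{25718 + \frac{123245}{3}}{167} = -230 - \frac{200399}{501} = - \frac{315629}{501}$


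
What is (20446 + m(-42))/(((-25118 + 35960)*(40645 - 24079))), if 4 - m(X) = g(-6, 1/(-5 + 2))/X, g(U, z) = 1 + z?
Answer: 1288351/11315340036 ≈ 0.00011386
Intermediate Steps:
m(X) = 4 - 2/(3*X) (m(X) = 4 - (1 + 1/(-5 + 2))/X = 4 - (1 + 1/(-3))/X = 4 - (1 - 1/3)/X = 4 - 2/(3*X))
(20446 + m(-42))/(((-25118 + 35960)*(40645 - 24079))) = (20446 + (4 - 2/3/(-42)))/(((-25118 + 35960)*(40645 - 24079))) = (20446 + (4 - 2/3*(-1/42)))/((10842*16566)) = (20446 + (4 + 1/63))/179608572 = (20446 + 253/63)*(1/179608572) = (1288351/63)*(1/179608572) = 1288351/11315340036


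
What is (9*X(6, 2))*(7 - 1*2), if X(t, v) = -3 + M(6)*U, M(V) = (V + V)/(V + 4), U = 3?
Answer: 27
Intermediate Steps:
M(V) = 2*V/(4 + V) (M(V) = (2*V)/(4 + V) = 2*V/(4 + V))
X(t, v) = 3/5 (X(t, v) = -3 + (2*6/(4 + 6))*3 = -3 + (2*6/10)*3 = -3 + (2*6*(1/10))*3 = -3 + (6/5)*3 = -3 + 18/5 = 3/5)
(9*X(6, 2))*(7 - 1*2) = (9*(3/5))*(7 - 1*2) = 27*(7 - 2)/5 = (27/5)*5 = 27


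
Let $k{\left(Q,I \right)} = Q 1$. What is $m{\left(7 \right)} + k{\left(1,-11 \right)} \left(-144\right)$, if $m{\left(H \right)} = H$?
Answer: $-137$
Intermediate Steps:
$k{\left(Q,I \right)} = Q$
$m{\left(7 \right)} + k{\left(1,-11 \right)} \left(-144\right) = 7 + 1 \left(-144\right) = 7 - 144 = -137$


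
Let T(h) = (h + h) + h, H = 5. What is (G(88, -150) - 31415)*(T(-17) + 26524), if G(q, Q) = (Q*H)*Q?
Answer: 2146563205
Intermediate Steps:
T(h) = 3*h (T(h) = 2*h + h = 3*h)
G(q, Q) = 5*Q**2 (G(q, Q) = (Q*5)*Q = (5*Q)*Q = 5*Q**2)
(G(88, -150) - 31415)*(T(-17) + 26524) = (5*(-150)**2 - 31415)*(3*(-17) + 26524) = (5*22500 - 31415)*(-51 + 26524) = (112500 - 31415)*26473 = 81085*26473 = 2146563205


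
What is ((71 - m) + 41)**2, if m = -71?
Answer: 33489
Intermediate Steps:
((71 - m) + 41)**2 = ((71 - 1*(-71)) + 41)**2 = ((71 + 71) + 41)**2 = (142 + 41)**2 = 183**2 = 33489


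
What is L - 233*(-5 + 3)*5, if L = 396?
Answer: 2726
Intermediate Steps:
L - 233*(-5 + 3)*5 = 396 - 233*(-5 + 3)*5 = 396 - (-466)*5 = 396 - 233*(-10) = 396 + 2330 = 2726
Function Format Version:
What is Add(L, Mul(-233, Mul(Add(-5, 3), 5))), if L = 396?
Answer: 2726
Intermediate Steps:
Add(L, Mul(-233, Mul(Add(-5, 3), 5))) = Add(396, Mul(-233, Mul(Add(-5, 3), 5))) = Add(396, Mul(-233, Mul(-2, 5))) = Add(396, Mul(-233, -10)) = Add(396, 2330) = 2726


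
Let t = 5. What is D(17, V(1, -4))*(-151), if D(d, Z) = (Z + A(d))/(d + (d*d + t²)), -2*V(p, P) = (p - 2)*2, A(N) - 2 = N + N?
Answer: -5587/331 ≈ -16.879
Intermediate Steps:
A(N) = 2 + 2*N (A(N) = 2 + (N + N) = 2 + 2*N)
V(p, P) = 2 - p (V(p, P) = -(p - 2)*2/2 = -(-2 + p)*2/2 = -(-4 + 2*p)/2 = 2 - p)
D(d, Z) = (2 + Z + 2*d)/(25 + d + d²) (D(d, Z) = (Z + (2 + 2*d))/(d + (d*d + 5²)) = (2 + Z + 2*d)/(d + (d² + 25)) = (2 + Z + 2*d)/(d + (25 + d²)) = (2 + Z + 2*d)/(25 + d + d²))
D(17, V(1, -4))*(-151) = ((2 + (2 - 1*1) + 2*17)/(25 + 17 + 17²))*(-151) = ((2 + (2 - 1) + 34)/(25 + 17 + 289))*(-151) = ((2 + 1 + 34)/331)*(-151) = ((1/331)*37)*(-151) = (37/331)*(-151) = -5587/331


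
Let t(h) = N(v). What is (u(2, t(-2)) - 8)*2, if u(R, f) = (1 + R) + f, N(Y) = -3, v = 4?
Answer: -16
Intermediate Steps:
t(h) = -3
u(R, f) = 1 + R + f
(u(2, t(-2)) - 8)*2 = ((1 + 2 - 3) - 8)*2 = (0 - 8)*2 = -8*2 = -16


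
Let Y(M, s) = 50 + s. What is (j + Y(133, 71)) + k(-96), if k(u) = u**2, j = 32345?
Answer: 41682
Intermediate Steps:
(j + Y(133, 71)) + k(-96) = (32345 + (50 + 71)) + (-96)**2 = (32345 + 121) + 9216 = 32466 + 9216 = 41682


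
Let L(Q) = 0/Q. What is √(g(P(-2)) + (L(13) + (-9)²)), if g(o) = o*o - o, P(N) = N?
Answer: √87 ≈ 9.3274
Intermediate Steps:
L(Q) = 0
g(o) = o² - o
√(g(P(-2)) + (L(13) + (-9)²)) = √(-2*(-1 - 2) + (0 + (-9)²)) = √(-2*(-3) + (0 + 81)) = √(6 + 81) = √87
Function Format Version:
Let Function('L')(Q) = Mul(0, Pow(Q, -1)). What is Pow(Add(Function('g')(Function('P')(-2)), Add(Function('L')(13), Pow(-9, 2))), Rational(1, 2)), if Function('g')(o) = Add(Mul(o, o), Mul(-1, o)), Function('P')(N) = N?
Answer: Pow(87, Rational(1, 2)) ≈ 9.3274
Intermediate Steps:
Function('L')(Q) = 0
Function('g')(o) = Add(Pow(o, 2), Mul(-1, o))
Pow(Add(Function('g')(Function('P')(-2)), Add(Function('L')(13), Pow(-9, 2))), Rational(1, 2)) = Pow(Add(Mul(-2, Add(-1, -2)), Add(0, Pow(-9, 2))), Rational(1, 2)) = Pow(Add(Mul(-2, -3), Add(0, 81)), Rational(1, 2)) = Pow(Add(6, 81), Rational(1, 2)) = Pow(87, Rational(1, 2))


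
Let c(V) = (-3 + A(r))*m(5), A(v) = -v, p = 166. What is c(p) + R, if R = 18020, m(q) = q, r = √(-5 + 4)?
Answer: 18005 - 5*I ≈ 18005.0 - 5.0*I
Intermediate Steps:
r = I (r = √(-1) = I ≈ 1.0*I)
c(V) = -15 - 5*I (c(V) = (-3 - I)*5 = -15 - 5*I)
c(p) + R = (-15 - 5*I) + 18020 = 18005 - 5*I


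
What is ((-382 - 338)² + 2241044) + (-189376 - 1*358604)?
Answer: 2211464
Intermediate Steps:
((-382 - 338)² + 2241044) + (-189376 - 1*358604) = ((-720)² + 2241044) + (-189376 - 358604) = (518400 + 2241044) - 547980 = 2759444 - 547980 = 2211464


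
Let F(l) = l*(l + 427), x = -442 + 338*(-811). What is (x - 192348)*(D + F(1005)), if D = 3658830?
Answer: -2380292314920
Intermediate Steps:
x = -274560 (x = -442 - 274118 = -274560)
F(l) = l*(427 + l)
(x - 192348)*(D + F(1005)) = (-274560 - 192348)*(3658830 + 1005*(427 + 1005)) = -466908*(3658830 + 1005*1432) = -466908*(3658830 + 1439160) = -466908*5097990 = -2380292314920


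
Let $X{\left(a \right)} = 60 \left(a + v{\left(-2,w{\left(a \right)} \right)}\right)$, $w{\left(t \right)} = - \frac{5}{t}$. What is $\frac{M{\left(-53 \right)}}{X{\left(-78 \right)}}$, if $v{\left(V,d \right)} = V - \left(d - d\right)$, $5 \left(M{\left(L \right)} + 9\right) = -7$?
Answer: $\frac{13}{6000} \approx 0.0021667$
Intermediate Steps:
$M{\left(L \right)} = - \frac{52}{5}$ ($M{\left(L \right)} = -9 + \frac{1}{5} \left(-7\right) = -9 - \frac{7}{5} = - \frac{52}{5}$)
$v{\left(V,d \right)} = V$ ($v{\left(V,d \right)} = V - 0 = V + 0 = V$)
$X{\left(a \right)} = -120 + 60 a$ ($X{\left(a \right)} = 60 \left(a - 2\right) = 60 \left(-2 + a\right) = -120 + 60 a$)
$\frac{M{\left(-53 \right)}}{X{\left(-78 \right)}} = - \frac{52}{5 \left(-120 + 60 \left(-78\right)\right)} = - \frac{52}{5 \left(-120 - 4680\right)} = - \frac{52}{5 \left(-4800\right)} = \left(- \frac{52}{5}\right) \left(- \frac{1}{4800}\right) = \frac{13}{6000}$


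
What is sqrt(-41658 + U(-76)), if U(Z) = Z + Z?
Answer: I*sqrt(41810) ≈ 204.47*I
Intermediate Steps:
U(Z) = 2*Z
sqrt(-41658 + U(-76)) = sqrt(-41658 + 2*(-76)) = sqrt(-41658 - 152) = sqrt(-41810) = I*sqrt(41810)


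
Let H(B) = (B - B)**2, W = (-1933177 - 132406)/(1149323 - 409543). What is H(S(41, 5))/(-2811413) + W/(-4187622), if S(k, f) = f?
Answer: 2065583/3097919003160 ≈ 6.6677e-7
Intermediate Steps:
W = -2065583/739780 ≈ -2.7922
H(B) = 0 (H(B) = 0**2 = 0)
H(S(41, 5))/(-2811413) + W/(-4187622) = 0/(-2811413) - 2065583/739780/(-4187622) = 0*(-1/2811413) - 2065583/739780*(-1/4187622) = 0 + 2065583/3097919003160 = 2065583/3097919003160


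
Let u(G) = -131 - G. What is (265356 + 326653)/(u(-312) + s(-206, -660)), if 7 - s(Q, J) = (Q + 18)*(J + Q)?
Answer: -592009/162620 ≈ -3.6404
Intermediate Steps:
s(Q, J) = 7 - (18 + Q)*(J + Q) (s(Q, J) = 7 - (Q + 18)*(J + Q) = 7 - (18 + Q)*(J + Q))
(265356 + 326653)/(u(-312) + s(-206, -660)) = (265356 + 326653)/((-131 - 1*(-312)) + (7 - 1*(-206)**2 - 18*(-660) - 18*(-206) - 1*(-660)*(-206))) = 592009/((-131 + 312) + (7 - 1*42436 + 11880 + 3708 - 135960)) = 592009/(181 + (7 - 42436 + 11880 + 3708 - 135960)) = 592009/(181 - 162801) = 592009/(-162620) = 592009*(-1/162620) = -592009/162620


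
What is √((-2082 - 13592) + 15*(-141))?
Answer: I*√17789 ≈ 133.38*I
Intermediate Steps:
√((-2082 - 13592) + 15*(-141)) = √(-15674 - 2115) = √(-17789) = I*√17789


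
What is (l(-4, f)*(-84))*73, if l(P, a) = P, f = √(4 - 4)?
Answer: 24528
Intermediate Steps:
f = 0 (f = √0 = 0)
(l(-4, f)*(-84))*73 = -4*(-84)*73 = 336*73 = 24528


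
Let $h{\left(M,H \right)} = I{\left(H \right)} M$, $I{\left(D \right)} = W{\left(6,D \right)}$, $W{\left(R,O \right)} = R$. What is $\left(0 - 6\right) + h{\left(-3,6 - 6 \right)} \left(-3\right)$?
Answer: $48$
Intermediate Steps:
$I{\left(D \right)} = 6$
$h{\left(M,H \right)} = 6 M$
$\left(0 - 6\right) + h{\left(-3,6 - 6 \right)} \left(-3\right) = \left(0 - 6\right) + 6 \left(-3\right) \left(-3\right) = \left(0 - 6\right) - -54 = -6 + 54 = 48$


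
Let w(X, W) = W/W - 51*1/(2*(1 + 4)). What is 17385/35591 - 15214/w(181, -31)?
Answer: 5415527525/1459231 ≈ 3711.2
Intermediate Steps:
w(X, W) = -41/10 (w(X, W) = 1 - 51/(2*5) = 1 - 51/10 = -41/10)
17385/35591 - 15214/w(181, -31) = 17385/35591 - 15214/(-41/10) = 17385*(1/35591) - 15214*(-10/41) = 17385/35591 + 152140/41 = 5415527525/1459231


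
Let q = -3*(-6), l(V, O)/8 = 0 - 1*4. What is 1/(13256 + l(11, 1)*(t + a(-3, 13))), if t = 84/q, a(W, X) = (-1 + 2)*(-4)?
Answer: 3/39704 ≈ 7.5559e-5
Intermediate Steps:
l(V, O) = -32 (l(V, O) = 8*(0 - 1*4) = 8*(0 - 4) = 8*(-4) = -32)
q = 18
a(W, X) = -4 (a(W, X) = 1*(-4) = -4)
t = 14/3 (t = 84/18 = 84*(1/18) = 14/3 ≈ 4.6667)
1/(13256 + l(11, 1)*(t + a(-3, 13))) = 1/(13256 - 32*(14/3 - 4)) = 1/(13256 - 32*⅔) = 1/(13256 - 64/3) = 1/(39704/3) = 3/39704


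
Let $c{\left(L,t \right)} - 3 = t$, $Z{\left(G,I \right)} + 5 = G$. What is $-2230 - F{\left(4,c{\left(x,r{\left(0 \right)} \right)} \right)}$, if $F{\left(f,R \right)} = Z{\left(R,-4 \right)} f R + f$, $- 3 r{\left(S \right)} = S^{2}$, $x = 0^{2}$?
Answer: $-2210$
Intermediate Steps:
$Z{\left(G,I \right)} = -5 + G$
$x = 0$
$r{\left(S \right)} = - \frac{S^{2}}{3}$
$c{\left(L,t \right)} = 3 + t$
$F{\left(f,R \right)} = f + R f \left(-5 + R\right)$ ($F{\left(f,R \right)} = \left(-5 + R\right) f R + f = f \left(-5 + R\right) R + f = R f \left(-5 + R\right) + f = f + R f \left(-5 + R\right)$)
$-2230 - F{\left(4,c{\left(x,r{\left(0 \right)} \right)} \right)} = -2230 - 4 \left(1 + \left(3 - \frac{0^{2}}{3}\right) \left(-5 + \left(3 - \frac{0^{2}}{3}\right)\right)\right) = -2230 - 4 \left(1 + \left(3 - 0\right) \left(-5 + \left(3 - 0\right)\right)\right) = -2230 - 4 \left(1 + \left(3 + 0\right) \left(-5 + \left(3 + 0\right)\right)\right) = -2230 - 4 \left(1 + 3 \left(-5 + 3\right)\right) = -2230 - 4 \left(1 + 3 \left(-2\right)\right) = -2230 - 4 \left(1 - 6\right) = -2230 - 4 \left(-5\right) = -2230 - -20 = -2230 + 20 = -2210$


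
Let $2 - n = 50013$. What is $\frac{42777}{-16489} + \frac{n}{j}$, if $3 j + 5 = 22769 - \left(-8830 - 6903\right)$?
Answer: $- \frac{4120680306}{634777033} \approx -6.4915$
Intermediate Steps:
$n = -50011$ ($n = 2 - 50013 = -50011$)
$j = \frac{38497}{3}$ ($j = - \frac{5}{3} + \frac{22769 - \left(-8830 - 6903\right)}{3} = - \frac{5}{3} + \frac{22769 - -15733}{3} = - \frac{5}{3} + \frac{22769 + 15733}{3} = - \frac{5}{3} + \frac{1}{3} \cdot 38502 = - \frac{5}{3} + 12834 = \frac{38497}{3} \approx 12832.0$)
$\frac{42777}{-16489} + \frac{n}{j} = \frac{42777}{-16489} - \frac{50011}{\frac{38497}{3}} = 42777 \left(- \frac{1}{16489}\right) - \frac{150033}{38497} = - \frac{42777}{16489} - \frac{150033}{38497} = - \frac{4120680306}{634777033}$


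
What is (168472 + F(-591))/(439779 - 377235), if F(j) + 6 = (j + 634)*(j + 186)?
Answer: 151051/62544 ≈ 2.4151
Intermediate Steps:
F(j) = -6 + (186 + j)*(634 + j) (F(j) = -6 + (j + 634)*(j + 186) = -6 + (634 + j)*(186 + j) = -6 + (186 + j)*(634 + j))
(168472 + F(-591))/(439779 - 377235) = (168472 + (117918 + (-591)² + 820*(-591)))/(439779 - 377235) = (168472 + (117918 + 349281 - 484620))/62544 = (168472 - 17421)*(1/62544) = 151051*(1/62544) = 151051/62544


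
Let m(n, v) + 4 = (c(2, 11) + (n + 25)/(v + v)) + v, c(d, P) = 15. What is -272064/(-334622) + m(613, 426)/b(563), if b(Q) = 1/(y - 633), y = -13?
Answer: -10077675222077/35637243 ≈ -2.8279e+5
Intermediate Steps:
b(Q) = -1/646 (b(Q) = 1/(-13 - 633) = 1/(-646) = -1/646)
m(n, v) = 11 + v + (25 + n)/(2*v) (m(n, v) = -4 + ((15 + (n + 25)/(v + v)) + v) = -4 + ((15 + (25 + n)/((2*v))) + v) = -4 + ((15 + (25 + n)*(1/(2*v))) + v) = -4 + ((15 + (25 + n)/(2*v)) + v) = -4 + (15 + v + (25 + n)/(2*v)) = 11 + v + (25 + n)/(2*v))
-272064/(-334622) + m(613, 426)/b(563) = -272064/(-334622) + ((½)*(25 + 613 + 2*426*(11 + 426))/426)/(-1/646) = -272064*(-1/334622) + ((½)*(1/426)*(25 + 613 + 2*426*437))*(-646) = 136032/167311 + ((½)*(1/426)*(25 + 613 + 372324))*(-646) = 136032/167311 + ((½)*(1/426)*372962)*(-646) = 136032/167311 + (186481/426)*(-646) = 136032/167311 - 60233363/213 = -10077675222077/35637243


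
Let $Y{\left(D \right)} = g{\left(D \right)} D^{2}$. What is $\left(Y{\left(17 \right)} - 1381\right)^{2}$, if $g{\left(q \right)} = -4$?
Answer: $6436369$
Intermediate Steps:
$Y{\left(D \right)} = - 4 D^{2}$
$\left(Y{\left(17 \right)} - 1381\right)^{2} = \left(- 4 \cdot 17^{2} - 1381\right)^{2} = \left(\left(-4\right) 289 - 1381\right)^{2} = \left(-1156 - 1381\right)^{2} = \left(-2537\right)^{2} = 6436369$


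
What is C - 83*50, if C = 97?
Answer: -4053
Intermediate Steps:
C - 83*50 = 97 - 83*50 = 97 - 4150 = -4053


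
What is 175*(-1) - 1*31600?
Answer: -31775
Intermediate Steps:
175*(-1) - 1*31600 = -175 - 31600 = -31775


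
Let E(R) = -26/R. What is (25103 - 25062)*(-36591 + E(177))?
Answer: -265541953/177 ≈ -1.5002e+6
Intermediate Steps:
(25103 - 25062)*(-36591 + E(177)) = (25103 - 25062)*(-36591 - 26/177) = 41*(-36591 - 26*1/177) = 41*(-36591 - 26/177) = 41*(-6476633/177) = -265541953/177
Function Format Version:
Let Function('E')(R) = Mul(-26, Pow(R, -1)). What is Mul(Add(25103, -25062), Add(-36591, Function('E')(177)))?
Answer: Rational(-265541953, 177) ≈ -1.5002e+6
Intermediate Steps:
Mul(Add(25103, -25062), Add(-36591, Function('E')(177))) = Mul(Add(25103, -25062), Add(-36591, Mul(-26, Pow(177, -1)))) = Mul(41, Add(-36591, Mul(-26, Rational(1, 177)))) = Mul(41, Add(-36591, Rational(-26, 177))) = Mul(41, Rational(-6476633, 177)) = Rational(-265541953, 177)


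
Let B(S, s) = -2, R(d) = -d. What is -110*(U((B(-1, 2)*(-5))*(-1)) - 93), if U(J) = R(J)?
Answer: 9130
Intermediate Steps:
U(J) = -J
-110*(U((B(-1, 2)*(-5))*(-1)) - 93) = -110*(-(-2*(-5))*(-1) - 93) = -110*(-10*(-1) - 93) = -110*(-1*(-10) - 93) = -110*(10 - 93) = -110*(-83) = 9130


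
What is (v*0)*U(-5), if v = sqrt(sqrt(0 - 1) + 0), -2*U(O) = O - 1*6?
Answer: 0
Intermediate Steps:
U(O) = 3 - O/2 (U(O) = -(O - 1*6)/2 = -(O - 6)/2 = -(-6 + O)/2 = 3 - O/2)
v = sqrt(I) (v = sqrt(sqrt(-1) + 0) = sqrt(I + 0) = sqrt(I) ≈ 0.70711 + 0.70711*I)
(v*0)*U(-5) = (sqrt(I)*0)*(3 - 1/2*(-5)) = 0*(3 + 5/2) = 0*(11/2) = 0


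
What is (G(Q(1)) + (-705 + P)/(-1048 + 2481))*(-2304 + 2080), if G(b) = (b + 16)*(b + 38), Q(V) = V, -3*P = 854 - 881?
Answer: -212661792/1433 ≈ -1.4840e+5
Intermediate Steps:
P = 9 (P = -(854 - 881)/3 = -⅓*(-27) = 9)
G(b) = (16 + b)*(38 + b)
(G(Q(1)) + (-705 + P)/(-1048 + 2481))*(-2304 + 2080) = ((608 + 1² + 54*1) + (-705 + 9)/(-1048 + 2481))*(-2304 + 2080) = ((608 + 1 + 54) - 696/1433)*(-224) = (663 - 696*1/1433)*(-224) = (663 - 696/1433)*(-224) = (949383/1433)*(-224) = -212661792/1433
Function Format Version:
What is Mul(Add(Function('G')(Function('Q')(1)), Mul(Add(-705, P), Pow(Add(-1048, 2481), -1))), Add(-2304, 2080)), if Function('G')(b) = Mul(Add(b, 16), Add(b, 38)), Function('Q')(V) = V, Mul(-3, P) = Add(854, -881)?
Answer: Rational(-212661792, 1433) ≈ -1.4840e+5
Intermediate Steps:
P = 9 (P = Mul(Rational(-1, 3), Add(854, -881)) = Mul(Rational(-1, 3), -27) = 9)
Function('G')(b) = Mul(Add(16, b), Add(38, b))
Mul(Add(Function('G')(Function('Q')(1)), Mul(Add(-705, P), Pow(Add(-1048, 2481), -1))), Add(-2304, 2080)) = Mul(Add(Add(608, Pow(1, 2), Mul(54, 1)), Mul(Add(-705, 9), Pow(Add(-1048, 2481), -1))), Add(-2304, 2080)) = Mul(Add(Add(608, 1, 54), Mul(-696, Pow(1433, -1))), -224) = Mul(Add(663, Mul(-696, Rational(1, 1433))), -224) = Mul(Add(663, Rational(-696, 1433)), -224) = Mul(Rational(949383, 1433), -224) = Rational(-212661792, 1433)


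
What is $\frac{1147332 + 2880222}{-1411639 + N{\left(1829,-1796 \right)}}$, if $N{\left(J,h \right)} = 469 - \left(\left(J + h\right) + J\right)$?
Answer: $- \frac{2013777}{706516} \approx -2.8503$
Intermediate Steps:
$N{\left(J,h \right)} = 469 - h - 2 J$ ($N{\left(J,h \right)} = 469 - \left(h + 2 J\right) = 469 - h - 2 J$)
$\frac{1147332 + 2880222}{-1411639 + N{\left(1829,-1796 \right)}} = \frac{1147332 + 2880222}{-1411639 - 1393} = \frac{4027554}{-1411639 + \left(469 + 1796 - 3658\right)} = \frac{4027554}{-1411639 - 1393} = \frac{4027554}{-1413032} = 4027554 \left(- \frac{1}{1413032}\right) = - \frac{2013777}{706516}$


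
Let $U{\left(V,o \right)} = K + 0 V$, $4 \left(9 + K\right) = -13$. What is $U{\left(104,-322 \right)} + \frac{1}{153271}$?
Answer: $- \frac{7510275}{613084} \approx -12.25$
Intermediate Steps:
$K = - \frac{49}{4}$ ($K = -9 + \frac{1}{4} \left(-13\right) = -9 - \frac{13}{4} = - \frac{49}{4} \approx -12.25$)
$U{\left(V,o \right)} = - \frac{49}{4}$ ($U{\left(V,o \right)} = - \frac{49}{4} + 0 V = - \frac{49}{4} + 0 = - \frac{49}{4}$)
$U{\left(104,-322 \right)} + \frac{1}{153271} = - \frac{49}{4} + \frac{1}{153271} = - \frac{7510275}{613084}$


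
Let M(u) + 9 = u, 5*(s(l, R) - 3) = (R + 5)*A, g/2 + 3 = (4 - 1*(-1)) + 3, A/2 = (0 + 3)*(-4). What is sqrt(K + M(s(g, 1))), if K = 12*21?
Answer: sqrt(5430)/5 ≈ 14.738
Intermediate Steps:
A = -24 (A = 2*((0 + 3)*(-4)) = 2*(3*(-4)) = 2*(-12) = -24)
g = 10 (g = -6 + 2*((4 - 1*(-1)) + 3) = -6 + 2*((4 + 1) + 3) = -6 + 2*(5 + 3) = -6 + 2*8 = -6 + 16 = 10)
s(l, R) = -21 - 24*R/5 (s(l, R) = 3 + ((R + 5)*(-24))/5 = 3 + ((5 + R)*(-24))/5 = 3 + (-120 - 24*R)/5 = 3 + (-24 - 24*R/5) = -21 - 24*R/5)
M(u) = -9 + u
K = 252
sqrt(K + M(s(g, 1))) = sqrt(252 + (-9 + (-21 - 24/5*1))) = sqrt(252 + (-9 + (-21 - 24/5))) = sqrt(252 + (-9 - 129/5)) = sqrt(252 - 174/5) = sqrt(1086/5) = sqrt(5430)/5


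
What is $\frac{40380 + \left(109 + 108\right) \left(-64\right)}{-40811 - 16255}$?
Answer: $- \frac{13246}{28533} \approx -0.46423$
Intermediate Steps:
$\frac{40380 + \left(109 + 108\right) \left(-64\right)}{-40811 - 16255} = \frac{40380 + 217 \left(-64\right)}{-57066} = \left(40380 - 13888\right) \left(- \frac{1}{57066}\right) = 26492 \left(- \frac{1}{57066}\right) = - \frac{13246}{28533}$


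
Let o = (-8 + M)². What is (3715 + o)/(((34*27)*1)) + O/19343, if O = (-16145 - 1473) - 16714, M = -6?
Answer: 44133697/17756874 ≈ 2.4854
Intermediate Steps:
o = 196 (o = (-8 - 6)² = (-14)² = 196)
O = -34332 (O = -17618 - 16714 = -34332)
(3715 + o)/(((34*27)*1)) + O/19343 = (3715 + 196)/(((34*27)*1)) - 34332/19343 = 3911/((918*1)) - 34332*1/19343 = 3911/918 - 34332/19343 = 44133697/17756874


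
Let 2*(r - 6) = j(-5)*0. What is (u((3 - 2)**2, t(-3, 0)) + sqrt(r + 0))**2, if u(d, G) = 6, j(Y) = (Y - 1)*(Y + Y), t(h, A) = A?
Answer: (6 + sqrt(6))**2 ≈ 71.394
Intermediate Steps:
j(Y) = 2*Y*(-1 + Y) (j(Y) = (-1 + Y)*(2*Y) = 2*Y*(-1 + Y))
r = 6 (r = 6 + ((2*(-5)*(-1 - 5))*0)/2 = 6 + ((2*(-5)*(-6))*0)/2 = 6 + (60*0)/2 = 6 + (1/2)*0 = 6 + 0 = 6)
(u((3 - 2)**2, t(-3, 0)) + sqrt(r + 0))**2 = (6 + sqrt(6 + 0))**2 = (6 + sqrt(6))**2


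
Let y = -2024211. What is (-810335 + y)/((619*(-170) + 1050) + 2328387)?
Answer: -2834546/2224207 ≈ -1.2744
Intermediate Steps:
(-810335 + y)/((619*(-170) + 1050) + 2328387) = (-810335 - 2024211)/((619*(-170) + 1050) + 2328387) = -2834546/((-105230 + 1050) + 2328387) = -2834546/(-104180 + 2328387) = -2834546/2224207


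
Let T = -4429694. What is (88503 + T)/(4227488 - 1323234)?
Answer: -4341191/2904254 ≈ -1.4948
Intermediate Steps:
(88503 + T)/(4227488 - 1323234) = (88503 - 4429694)/(4227488 - 1323234) = -4341191/2904254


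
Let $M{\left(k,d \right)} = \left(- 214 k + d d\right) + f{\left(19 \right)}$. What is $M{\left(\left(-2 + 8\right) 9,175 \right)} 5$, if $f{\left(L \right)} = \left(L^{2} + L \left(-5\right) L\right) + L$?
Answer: $88220$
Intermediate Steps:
$f{\left(L \right)} = L - 4 L^{2}$ ($f{\left(L \right)} = \left(L^{2} + - 5 L L\right) + L = \left(L^{2} - 5 L^{2}\right) + L = - 4 L^{2} + L = L - 4 L^{2}$)
$M{\left(k,d \right)} = -1425 + d^{2} - 214 k$ ($M{\left(k,d \right)} = \left(- 214 k + d d\right) + 19 \left(1 - 76\right) = \left(- 214 k + d^{2}\right) + 19 \left(1 - 76\right) = \left(d^{2} - 214 k\right) + 19 \left(-75\right) = \left(d^{2} - 214 k\right) - 1425 = -1425 + d^{2} - 214 k$)
$M{\left(\left(-2 + 8\right) 9,175 \right)} 5 = \left(-1425 + 175^{2} - 214 \left(-2 + 8\right) 9\right) 5 = \left(-1425 + 30625 - 214 \cdot 6 \cdot 9\right) 5 = \left(-1425 + 30625 - 11556\right) 5 = 17644 \cdot 5 = 88220$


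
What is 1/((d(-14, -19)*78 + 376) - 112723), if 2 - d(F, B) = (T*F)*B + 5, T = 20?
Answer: -1/527541 ≈ -1.8956e-6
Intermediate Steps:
d(F, B) = -3 - 20*B*F (d(F, B) = 2 - ((20*F)*B + 5) = 2 - (20*B*F + 5) = 2 - (5 + 20*B*F) = 2 + (-5 - 20*B*F) = -3 - 20*B*F)
1/((d(-14, -19)*78 + 376) - 112723) = 1/(((-3 - 20*(-19)*(-14))*78 + 376) - 112723) = 1/(((-3 - 5320)*78 + 376) - 112723) = 1/((-5323*78 + 376) - 112723) = 1/((-415194 + 376) - 112723) = 1/(-414818 - 112723) = 1/(-527541) = -1/527541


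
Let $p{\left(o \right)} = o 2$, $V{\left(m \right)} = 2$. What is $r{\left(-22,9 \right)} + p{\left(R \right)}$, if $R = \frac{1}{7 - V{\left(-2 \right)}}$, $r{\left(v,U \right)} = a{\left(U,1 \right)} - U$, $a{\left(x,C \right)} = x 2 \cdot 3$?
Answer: $\frac{227}{5} \approx 45.4$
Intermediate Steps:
$a{\left(x,C \right)} = 6 x$ ($a{\left(x,C \right)} = 2 x 3 = 6 x$)
$r{\left(v,U \right)} = 5 U$ ($r{\left(v,U \right)} = 6 U - U = 5 U$)
$R = \frac{1}{5}$ ($R = \frac{1}{7 - 2} = \frac{1}{5} \approx 0.2$)
$p{\left(o \right)} = 2 o$
$r{\left(-22,9 \right)} + p{\left(R \right)} = 5 \cdot 9 + 2 \cdot \frac{1}{5} = 45 + \frac{2}{5} = \frac{227}{5}$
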